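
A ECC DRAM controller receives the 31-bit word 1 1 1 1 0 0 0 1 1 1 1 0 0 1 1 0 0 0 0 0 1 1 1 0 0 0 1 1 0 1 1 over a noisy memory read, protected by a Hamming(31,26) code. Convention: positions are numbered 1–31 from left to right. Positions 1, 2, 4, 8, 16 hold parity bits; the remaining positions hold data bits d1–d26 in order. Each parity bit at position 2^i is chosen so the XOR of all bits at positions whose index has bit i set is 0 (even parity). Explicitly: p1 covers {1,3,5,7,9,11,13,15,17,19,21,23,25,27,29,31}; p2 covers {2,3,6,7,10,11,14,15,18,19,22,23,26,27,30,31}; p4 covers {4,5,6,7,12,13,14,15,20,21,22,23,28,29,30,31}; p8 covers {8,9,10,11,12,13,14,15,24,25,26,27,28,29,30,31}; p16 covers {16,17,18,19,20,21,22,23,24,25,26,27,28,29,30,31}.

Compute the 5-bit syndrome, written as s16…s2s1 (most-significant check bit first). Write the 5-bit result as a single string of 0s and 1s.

s1 (pos 1,3,5,7,9,11,13,15,17,19,21,23,25,27,29,31): 1⊕1⊕0⊕0⊕1⊕1⊕0⊕1⊕0⊕0⊕1⊕1⊕0⊕1⊕0⊕1 = 1
s2 (pos 2,3,6,7,10,11,14,15,18,19,22,23,26,27,30,31): 1⊕1⊕0⊕0⊕1⊕1⊕1⊕1⊕0⊕0⊕1⊕1⊕0⊕1⊕1⊕1 = 1
s4 (pos 4,5,6,7,12,13,14,15,20,21,22,23,28,29,30,31): 1⊕0⊕0⊕0⊕0⊕0⊕1⊕1⊕0⊕1⊕1⊕1⊕1⊕0⊕1⊕1 = 1
s8 (pos 8,9,10,11,12,13,14,15,24,25,26,27,28,29,30,31): 1⊕1⊕1⊕1⊕0⊕0⊕1⊕1⊕0⊕0⊕0⊕1⊕1⊕0⊕1⊕1 = 0
s16 (pos 16,17,18,19,20,21,22,23,24,25,26,27,28,29,30,31): 0⊕0⊕0⊕0⊕0⊕1⊕1⊕1⊕0⊕0⊕0⊕1⊕1⊕0⊕1⊕1 = 1
Syndrome s16…s1 = 10111 → error at position 23.

10111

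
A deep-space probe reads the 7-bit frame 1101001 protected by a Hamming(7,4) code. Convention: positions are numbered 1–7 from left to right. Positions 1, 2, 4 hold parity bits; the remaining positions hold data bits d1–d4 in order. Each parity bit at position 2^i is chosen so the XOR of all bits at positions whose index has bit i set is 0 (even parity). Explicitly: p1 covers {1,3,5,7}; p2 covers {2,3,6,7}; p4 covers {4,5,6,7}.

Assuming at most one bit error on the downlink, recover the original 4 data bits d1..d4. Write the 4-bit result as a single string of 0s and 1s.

0001

s1 (pos 1,3,5,7): 1⊕0⊕0⊕1 = 0
s2 (pos 2,3,6,7): 1⊕0⊕0⊕1 = 0
s4 (pos 4,5,6,7): 1⊕0⊕0⊕1 = 0
Syndrome s4…s1 = 000 → no error.
Read data bits from positions 3,5,6,7: 0001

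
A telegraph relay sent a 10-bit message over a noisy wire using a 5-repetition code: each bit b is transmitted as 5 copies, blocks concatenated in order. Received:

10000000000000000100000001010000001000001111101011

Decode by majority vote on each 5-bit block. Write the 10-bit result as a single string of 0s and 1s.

0000000011

Block 1 (10000): 1 one → 0
Block 2 (00000): 0 ones → 0
Block 3 (00000): 0 ones → 0
Block 4 (00100): 1 one → 0
Block 5 (00000): 0 ones → 0
Block 6 (10100): 2 ones → 0
Block 7 (00001): 1 one → 0
Block 8 (00000): 0 ones → 0
Block 9 (11111): 5 ones → 1
Block 10 (01011): 3 ones → 1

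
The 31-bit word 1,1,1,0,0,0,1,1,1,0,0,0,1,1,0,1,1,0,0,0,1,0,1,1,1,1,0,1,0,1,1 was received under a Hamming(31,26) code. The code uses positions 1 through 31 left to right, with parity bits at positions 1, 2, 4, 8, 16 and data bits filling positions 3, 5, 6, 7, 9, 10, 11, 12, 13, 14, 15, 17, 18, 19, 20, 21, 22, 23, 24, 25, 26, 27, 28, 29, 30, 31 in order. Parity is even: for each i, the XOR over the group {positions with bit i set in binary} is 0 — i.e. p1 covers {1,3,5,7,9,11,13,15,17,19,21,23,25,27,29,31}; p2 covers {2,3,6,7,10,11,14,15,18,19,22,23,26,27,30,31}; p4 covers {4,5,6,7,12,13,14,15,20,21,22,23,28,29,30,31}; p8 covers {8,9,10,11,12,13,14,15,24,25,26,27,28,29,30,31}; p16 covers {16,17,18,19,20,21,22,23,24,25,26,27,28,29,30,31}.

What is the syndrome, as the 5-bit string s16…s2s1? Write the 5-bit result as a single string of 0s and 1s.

s1 (pos 1,3,5,7,9,11,13,15,17,19,21,23,25,27,29,31): 1⊕1⊕0⊕1⊕1⊕0⊕1⊕0⊕1⊕0⊕1⊕1⊕1⊕0⊕0⊕1 = 0
s2 (pos 2,3,6,7,10,11,14,15,18,19,22,23,26,27,30,31): 1⊕1⊕0⊕1⊕0⊕0⊕1⊕0⊕0⊕0⊕0⊕1⊕1⊕0⊕1⊕1 = 0
s4 (pos 4,5,6,7,12,13,14,15,20,21,22,23,28,29,30,31): 0⊕0⊕0⊕1⊕0⊕1⊕1⊕0⊕0⊕1⊕0⊕1⊕1⊕0⊕1⊕1 = 0
s8 (pos 8,9,10,11,12,13,14,15,24,25,26,27,28,29,30,31): 1⊕1⊕0⊕0⊕0⊕1⊕1⊕0⊕1⊕1⊕1⊕0⊕1⊕0⊕1⊕1 = 0
s16 (pos 16,17,18,19,20,21,22,23,24,25,26,27,28,29,30,31): 1⊕1⊕0⊕0⊕0⊕1⊕0⊕1⊕1⊕1⊕1⊕0⊕1⊕0⊕1⊕1 = 0
Syndrome s16…s1 = 00000 → no error.

00000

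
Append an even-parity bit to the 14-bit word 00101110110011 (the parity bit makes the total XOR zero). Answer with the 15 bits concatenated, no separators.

001011101100110

XOR of the 14 data bits: 0⊕0⊕1⊕0⊕1⊕1⊕1⊕0⊕1⊕1⊕0⊕0⊕1⊕1 = 0
Parity bit = 0 (so all 15 bits XOR to 0).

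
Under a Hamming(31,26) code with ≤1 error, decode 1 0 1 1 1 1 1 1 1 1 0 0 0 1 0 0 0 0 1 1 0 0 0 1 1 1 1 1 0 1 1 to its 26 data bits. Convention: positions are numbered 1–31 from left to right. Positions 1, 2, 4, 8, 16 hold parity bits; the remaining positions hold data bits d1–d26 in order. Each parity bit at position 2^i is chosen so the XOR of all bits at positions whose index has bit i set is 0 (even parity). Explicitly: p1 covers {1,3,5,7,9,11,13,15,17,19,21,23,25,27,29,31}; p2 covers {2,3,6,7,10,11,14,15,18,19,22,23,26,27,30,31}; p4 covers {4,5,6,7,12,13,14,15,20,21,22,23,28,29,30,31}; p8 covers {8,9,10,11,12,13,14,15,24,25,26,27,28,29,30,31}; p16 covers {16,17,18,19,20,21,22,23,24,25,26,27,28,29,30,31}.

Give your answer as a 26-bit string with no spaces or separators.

11111100010001100011111111

s1 (pos 1,3,5,7,9,11,13,15,17,19,21,23,25,27,29,31): 1⊕1⊕1⊕1⊕1⊕0⊕0⊕0⊕0⊕1⊕0⊕0⊕1⊕1⊕0⊕1 = 1
s2 (pos 2,3,6,7,10,11,14,15,18,19,22,23,26,27,30,31): 0⊕1⊕1⊕1⊕1⊕0⊕1⊕0⊕0⊕1⊕0⊕0⊕1⊕1⊕1⊕1 = 0
s4 (pos 4,5,6,7,12,13,14,15,20,21,22,23,28,29,30,31): 1⊕1⊕1⊕1⊕0⊕0⊕1⊕0⊕1⊕0⊕0⊕0⊕1⊕0⊕1⊕1 = 1
s8 (pos 8,9,10,11,12,13,14,15,24,25,26,27,28,29,30,31): 1⊕1⊕1⊕0⊕0⊕0⊕1⊕0⊕1⊕1⊕1⊕1⊕1⊕0⊕1⊕1 = 1
s16 (pos 16,17,18,19,20,21,22,23,24,25,26,27,28,29,30,31): 0⊕0⊕0⊕1⊕1⊕0⊕0⊕0⊕1⊕1⊕1⊕1⊕1⊕0⊕1⊕1 = 1
Syndrome s16…s1 = 11101 → error at position 29.
Flip position 29: 1011111111000100001100011111011 → 1011111111000100001100011111111
Read data bits from positions 3,5,6,7,9,10,11,12,13,14,15,17,18,19,20,21,22,23,24,25,26,27,28,29,30,31: 11111100010001100011111111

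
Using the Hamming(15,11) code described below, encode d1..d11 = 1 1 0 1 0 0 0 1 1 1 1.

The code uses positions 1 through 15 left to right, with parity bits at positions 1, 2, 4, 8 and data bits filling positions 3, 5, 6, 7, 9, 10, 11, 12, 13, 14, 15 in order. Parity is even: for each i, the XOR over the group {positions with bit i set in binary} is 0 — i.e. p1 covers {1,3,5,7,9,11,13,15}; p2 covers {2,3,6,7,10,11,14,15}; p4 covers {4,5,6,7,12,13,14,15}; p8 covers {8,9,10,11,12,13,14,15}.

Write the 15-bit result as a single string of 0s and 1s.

101010100001111

Place data at non-parity positions: p1 p2 1 p4 1 0 1 p8 0 0 0 1 1 1 1
p1 (pos 1,3,5,7,9,11,13,15): XOR of data positions = 1⊕1⊕1⊕0⊕0⊕1⊕1 = 1
p2 (pos 2,3,6,7,10,11,14,15): XOR of data positions = 1⊕0⊕1⊕0⊕0⊕1⊕1 = 0
p4 (pos 4,5,6,7,12,13,14,15): XOR of data positions = 1⊕0⊕1⊕1⊕1⊕1⊕1 = 0
p8 (pos 8,9,10,11,12,13,14,15): XOR of data positions = 0⊕0⊕0⊕1⊕1⊕1⊕1 = 0
Codeword: 101010100001111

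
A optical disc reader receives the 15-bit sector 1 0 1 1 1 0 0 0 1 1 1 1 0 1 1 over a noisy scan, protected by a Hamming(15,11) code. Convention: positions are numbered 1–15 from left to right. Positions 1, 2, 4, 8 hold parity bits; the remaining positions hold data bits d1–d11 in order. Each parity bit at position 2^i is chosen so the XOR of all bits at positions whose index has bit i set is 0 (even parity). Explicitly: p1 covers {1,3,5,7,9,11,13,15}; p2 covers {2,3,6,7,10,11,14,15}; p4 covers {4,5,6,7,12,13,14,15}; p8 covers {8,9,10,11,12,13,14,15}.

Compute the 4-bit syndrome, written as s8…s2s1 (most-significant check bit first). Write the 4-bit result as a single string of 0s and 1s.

s1 (pos 1,3,5,7,9,11,13,15): 1⊕1⊕1⊕0⊕1⊕1⊕0⊕1 = 0
s2 (pos 2,3,6,7,10,11,14,15): 0⊕1⊕0⊕0⊕1⊕1⊕1⊕1 = 1
s4 (pos 4,5,6,7,12,13,14,15): 1⊕1⊕0⊕0⊕1⊕0⊕1⊕1 = 1
s8 (pos 8,9,10,11,12,13,14,15): 0⊕1⊕1⊕1⊕1⊕0⊕1⊕1 = 0
Syndrome s8…s1 = 0110 → error at position 6.

0110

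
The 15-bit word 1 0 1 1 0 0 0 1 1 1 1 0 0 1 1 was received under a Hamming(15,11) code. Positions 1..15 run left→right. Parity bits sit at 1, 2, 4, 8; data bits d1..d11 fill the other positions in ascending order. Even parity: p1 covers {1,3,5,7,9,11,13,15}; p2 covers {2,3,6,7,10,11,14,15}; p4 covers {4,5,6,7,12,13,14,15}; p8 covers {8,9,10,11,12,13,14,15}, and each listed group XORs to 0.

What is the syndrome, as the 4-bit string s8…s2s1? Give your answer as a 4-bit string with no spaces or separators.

s1 (pos 1,3,5,7,9,11,13,15): 1⊕1⊕0⊕0⊕1⊕1⊕0⊕1 = 1
s2 (pos 2,3,6,7,10,11,14,15): 0⊕1⊕0⊕0⊕1⊕1⊕1⊕1 = 1
s4 (pos 4,5,6,7,12,13,14,15): 1⊕0⊕0⊕0⊕0⊕0⊕1⊕1 = 1
s8 (pos 8,9,10,11,12,13,14,15): 1⊕1⊕1⊕1⊕0⊕0⊕1⊕1 = 0
Syndrome s8…s1 = 0111 → error at position 7.

0111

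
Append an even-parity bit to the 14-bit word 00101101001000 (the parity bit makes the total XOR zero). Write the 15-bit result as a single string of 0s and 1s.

XOR of the 14 data bits: 0⊕0⊕1⊕0⊕1⊕1⊕0⊕1⊕0⊕0⊕1⊕0⊕0⊕0 = 1
Parity bit = 1 (so all 15 bits XOR to 0).

001011010010001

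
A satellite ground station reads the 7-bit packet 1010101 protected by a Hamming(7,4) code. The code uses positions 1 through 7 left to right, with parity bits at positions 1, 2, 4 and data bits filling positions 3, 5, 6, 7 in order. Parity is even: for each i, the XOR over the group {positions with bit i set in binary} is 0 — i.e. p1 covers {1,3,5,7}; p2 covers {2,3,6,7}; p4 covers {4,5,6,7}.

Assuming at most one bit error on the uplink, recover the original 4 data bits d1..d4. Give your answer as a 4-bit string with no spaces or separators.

s1 (pos 1,3,5,7): 1⊕1⊕1⊕1 = 0
s2 (pos 2,3,6,7): 0⊕1⊕0⊕1 = 0
s4 (pos 4,5,6,7): 0⊕1⊕0⊕1 = 0
Syndrome s4…s1 = 000 → no error.
Read data bits from positions 3,5,6,7: 1101

1101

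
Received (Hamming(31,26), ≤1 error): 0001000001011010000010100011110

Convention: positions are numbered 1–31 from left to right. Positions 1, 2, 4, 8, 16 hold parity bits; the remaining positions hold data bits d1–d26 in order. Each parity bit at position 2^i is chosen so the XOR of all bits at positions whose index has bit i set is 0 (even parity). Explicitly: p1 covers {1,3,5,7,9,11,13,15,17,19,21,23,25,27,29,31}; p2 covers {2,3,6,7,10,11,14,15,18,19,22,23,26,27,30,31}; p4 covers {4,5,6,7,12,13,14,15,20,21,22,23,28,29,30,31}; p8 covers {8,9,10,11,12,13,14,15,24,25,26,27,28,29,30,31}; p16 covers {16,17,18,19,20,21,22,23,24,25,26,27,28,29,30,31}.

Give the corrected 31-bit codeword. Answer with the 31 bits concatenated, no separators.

s1 (pos 1,3,5,7,9,11,13,15,17,19,21,23,25,27,29,31): 0⊕0⊕0⊕0⊕0⊕0⊕1⊕1⊕0⊕0⊕1⊕1⊕0⊕1⊕1⊕0 = 0
s2 (pos 2,3,6,7,10,11,14,15,18,19,22,23,26,27,30,31): 0⊕0⊕0⊕0⊕1⊕0⊕0⊕1⊕0⊕0⊕0⊕1⊕0⊕1⊕1⊕0 = 1
s4 (pos 4,5,6,7,12,13,14,15,20,21,22,23,28,29,30,31): 1⊕0⊕0⊕0⊕1⊕1⊕0⊕1⊕0⊕1⊕0⊕1⊕1⊕1⊕1⊕0 = 1
s8 (pos 8,9,10,11,12,13,14,15,24,25,26,27,28,29,30,31): 0⊕0⊕1⊕0⊕1⊕1⊕0⊕1⊕0⊕0⊕0⊕1⊕1⊕1⊕1⊕0 = 0
s16 (pos 16,17,18,19,20,21,22,23,24,25,26,27,28,29,30,31): 0⊕0⊕0⊕0⊕0⊕1⊕0⊕1⊕0⊕0⊕0⊕1⊕1⊕1⊕1⊕0 = 0
Syndrome s16…s1 = 00110 → error at position 6.
Flip position 6: 0001000001011010000010100011110 → 0001010001011010000010100011110

0001010001011010000010100011110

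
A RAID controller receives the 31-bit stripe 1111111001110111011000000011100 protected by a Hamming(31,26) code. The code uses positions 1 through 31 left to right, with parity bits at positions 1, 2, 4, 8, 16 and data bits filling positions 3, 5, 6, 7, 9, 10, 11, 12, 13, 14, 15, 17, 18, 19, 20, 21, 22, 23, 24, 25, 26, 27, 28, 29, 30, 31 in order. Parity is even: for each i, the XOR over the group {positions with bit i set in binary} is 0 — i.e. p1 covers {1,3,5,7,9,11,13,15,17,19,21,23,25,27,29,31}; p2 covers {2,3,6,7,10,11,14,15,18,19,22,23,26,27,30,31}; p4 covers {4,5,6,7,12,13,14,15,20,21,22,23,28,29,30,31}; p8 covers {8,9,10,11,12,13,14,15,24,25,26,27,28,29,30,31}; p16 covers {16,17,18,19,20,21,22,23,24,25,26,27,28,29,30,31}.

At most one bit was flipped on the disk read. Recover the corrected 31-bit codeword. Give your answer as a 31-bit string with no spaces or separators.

s1 (pos 1,3,5,7,9,11,13,15,17,19,21,23,25,27,29,31): 1⊕1⊕1⊕1⊕0⊕1⊕0⊕1⊕0⊕1⊕0⊕0⊕0⊕1⊕1⊕0 = 1
s2 (pos 2,3,6,7,10,11,14,15,18,19,22,23,26,27,30,31): 1⊕1⊕1⊕1⊕1⊕1⊕1⊕1⊕1⊕1⊕0⊕0⊕0⊕1⊕0⊕0 = 1
s4 (pos 4,5,6,7,12,13,14,15,20,21,22,23,28,29,30,31): 1⊕1⊕1⊕1⊕1⊕0⊕1⊕1⊕0⊕0⊕0⊕0⊕1⊕1⊕0⊕0 = 1
s8 (pos 8,9,10,11,12,13,14,15,24,25,26,27,28,29,30,31): 0⊕0⊕1⊕1⊕1⊕0⊕1⊕1⊕0⊕0⊕0⊕1⊕1⊕1⊕0⊕0 = 0
s16 (pos 16,17,18,19,20,21,22,23,24,25,26,27,28,29,30,31): 1⊕0⊕1⊕1⊕0⊕0⊕0⊕0⊕0⊕0⊕0⊕1⊕1⊕1⊕0⊕0 = 0
Syndrome s16…s1 = 00111 → error at position 7.
Flip position 7: 1111111001110111011000000011100 → 1111110001110111011000000011100

1111110001110111011000000011100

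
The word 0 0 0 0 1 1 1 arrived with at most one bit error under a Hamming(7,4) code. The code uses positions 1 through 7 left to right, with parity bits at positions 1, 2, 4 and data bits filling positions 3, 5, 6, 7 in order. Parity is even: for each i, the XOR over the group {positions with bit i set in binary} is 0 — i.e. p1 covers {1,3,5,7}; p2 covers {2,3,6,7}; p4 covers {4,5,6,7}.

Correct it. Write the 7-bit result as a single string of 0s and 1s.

s1 (pos 1,3,5,7): 0⊕0⊕1⊕1 = 0
s2 (pos 2,3,6,7): 0⊕0⊕1⊕1 = 0
s4 (pos 4,5,6,7): 0⊕1⊕1⊕1 = 1
Syndrome s4…s1 = 100 → error at position 4.
Flip position 4: 0000111 → 0001111

0001111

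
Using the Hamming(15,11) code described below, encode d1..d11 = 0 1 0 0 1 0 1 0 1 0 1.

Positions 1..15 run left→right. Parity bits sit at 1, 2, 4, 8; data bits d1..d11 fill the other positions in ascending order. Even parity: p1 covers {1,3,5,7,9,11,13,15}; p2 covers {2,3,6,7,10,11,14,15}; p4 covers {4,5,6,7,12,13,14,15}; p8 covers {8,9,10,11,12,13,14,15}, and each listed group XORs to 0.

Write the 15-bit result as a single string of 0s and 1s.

100110001010101

Place data at non-parity positions: p1 p2 0 p4 1 0 0 p8 1 0 1 0 1 0 1
p1 (pos 1,3,5,7,9,11,13,15): XOR of data positions = 0⊕1⊕0⊕1⊕1⊕1⊕1 = 1
p2 (pos 2,3,6,7,10,11,14,15): XOR of data positions = 0⊕0⊕0⊕0⊕1⊕0⊕1 = 0
p4 (pos 4,5,6,7,12,13,14,15): XOR of data positions = 1⊕0⊕0⊕0⊕1⊕0⊕1 = 1
p8 (pos 8,9,10,11,12,13,14,15): XOR of data positions = 1⊕0⊕1⊕0⊕1⊕0⊕1 = 0
Codeword: 100110001010101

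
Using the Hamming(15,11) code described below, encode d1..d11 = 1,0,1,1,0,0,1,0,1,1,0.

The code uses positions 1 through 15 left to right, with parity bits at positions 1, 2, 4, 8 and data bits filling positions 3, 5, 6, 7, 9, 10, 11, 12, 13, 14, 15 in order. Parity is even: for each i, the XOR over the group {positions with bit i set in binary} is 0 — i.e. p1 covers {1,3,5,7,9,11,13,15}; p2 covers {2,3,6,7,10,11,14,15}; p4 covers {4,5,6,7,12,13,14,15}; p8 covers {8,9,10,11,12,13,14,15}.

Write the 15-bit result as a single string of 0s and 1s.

Place data at non-parity positions: p1 p2 1 p4 0 1 1 p8 0 0 1 0 1 1 0
p1 (pos 1,3,5,7,9,11,13,15): XOR of data positions = 1⊕0⊕1⊕0⊕1⊕1⊕0 = 0
p2 (pos 2,3,6,7,10,11,14,15): XOR of data positions = 1⊕1⊕1⊕0⊕1⊕1⊕0 = 1
p4 (pos 4,5,6,7,12,13,14,15): XOR of data positions = 0⊕1⊕1⊕0⊕1⊕1⊕0 = 0
p8 (pos 8,9,10,11,12,13,14,15): XOR of data positions = 0⊕0⊕1⊕0⊕1⊕1⊕0 = 1
Codeword: 011001110010110

011001110010110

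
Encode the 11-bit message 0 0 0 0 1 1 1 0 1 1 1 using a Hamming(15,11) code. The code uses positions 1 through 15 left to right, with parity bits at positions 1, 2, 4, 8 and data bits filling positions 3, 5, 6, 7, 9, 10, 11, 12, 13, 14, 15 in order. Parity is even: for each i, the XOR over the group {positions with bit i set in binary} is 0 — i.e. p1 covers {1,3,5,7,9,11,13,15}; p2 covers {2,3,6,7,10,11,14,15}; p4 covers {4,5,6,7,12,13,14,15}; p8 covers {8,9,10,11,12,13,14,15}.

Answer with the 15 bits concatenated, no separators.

Place data at non-parity positions: p1 p2 0 p4 0 0 0 p8 1 1 1 0 1 1 1
p1 (pos 1,3,5,7,9,11,13,15): XOR of data positions = 0⊕0⊕0⊕1⊕1⊕1⊕1 = 0
p2 (pos 2,3,6,7,10,11,14,15): XOR of data positions = 0⊕0⊕0⊕1⊕1⊕1⊕1 = 0
p4 (pos 4,5,6,7,12,13,14,15): XOR of data positions = 0⊕0⊕0⊕0⊕1⊕1⊕1 = 1
p8 (pos 8,9,10,11,12,13,14,15): XOR of data positions = 1⊕1⊕1⊕0⊕1⊕1⊕1 = 0
Codeword: 000100001110111

000100001110111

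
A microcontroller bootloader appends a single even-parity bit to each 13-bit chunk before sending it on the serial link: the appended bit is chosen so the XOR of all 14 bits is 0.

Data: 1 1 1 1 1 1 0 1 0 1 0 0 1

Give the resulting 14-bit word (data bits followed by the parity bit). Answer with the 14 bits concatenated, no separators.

XOR of the 13 data bits: 1⊕1⊕1⊕1⊕1⊕1⊕0⊕1⊕0⊕1⊕0⊕0⊕1 = 1
Parity bit = 1 (so all 14 bits XOR to 0).

11111101010011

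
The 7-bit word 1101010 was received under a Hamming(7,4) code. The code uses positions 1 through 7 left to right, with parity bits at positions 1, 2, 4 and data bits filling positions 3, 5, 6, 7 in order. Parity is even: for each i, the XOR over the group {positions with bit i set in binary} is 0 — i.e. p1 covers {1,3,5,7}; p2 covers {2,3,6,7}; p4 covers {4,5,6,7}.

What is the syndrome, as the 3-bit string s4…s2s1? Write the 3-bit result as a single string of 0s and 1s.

s1 (pos 1,3,5,7): 1⊕0⊕0⊕0 = 1
s2 (pos 2,3,6,7): 1⊕0⊕1⊕0 = 0
s4 (pos 4,5,6,7): 1⊕0⊕1⊕0 = 0
Syndrome s4…s1 = 001 → error at position 1.

001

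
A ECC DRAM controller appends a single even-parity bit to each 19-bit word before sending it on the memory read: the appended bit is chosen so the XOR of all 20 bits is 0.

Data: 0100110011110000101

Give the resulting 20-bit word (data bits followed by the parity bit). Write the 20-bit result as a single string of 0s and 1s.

XOR of the 19 data bits: 0⊕1⊕0⊕0⊕1⊕1⊕0⊕0⊕1⊕1⊕1⊕1⊕0⊕0⊕0⊕0⊕1⊕0⊕1 = 1
Parity bit = 1 (so all 20 bits XOR to 0).

01001100111100001011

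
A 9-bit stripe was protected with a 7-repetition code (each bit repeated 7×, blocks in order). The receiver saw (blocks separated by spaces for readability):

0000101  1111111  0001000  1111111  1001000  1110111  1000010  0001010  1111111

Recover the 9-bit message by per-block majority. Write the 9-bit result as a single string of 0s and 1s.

Block 1 (0000101): 2 ones → 0
Block 2 (1111111): 7 ones → 1
Block 3 (0001000): 1 one → 0
Block 4 (1111111): 7 ones → 1
Block 5 (1001000): 2 ones → 0
Block 6 (1110111): 6 ones → 1
Block 7 (1000010): 2 ones → 0
Block 8 (0001010): 2 ones → 0
Block 9 (1111111): 7 ones → 1

010101001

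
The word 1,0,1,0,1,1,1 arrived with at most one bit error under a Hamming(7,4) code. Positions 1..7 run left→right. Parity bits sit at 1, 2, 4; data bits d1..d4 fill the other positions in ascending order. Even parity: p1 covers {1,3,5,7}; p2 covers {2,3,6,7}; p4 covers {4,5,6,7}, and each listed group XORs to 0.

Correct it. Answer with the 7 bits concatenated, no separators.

1010101

s1 (pos 1,3,5,7): 1⊕1⊕1⊕1 = 0
s2 (pos 2,3,6,7): 0⊕1⊕1⊕1 = 1
s4 (pos 4,5,6,7): 0⊕1⊕1⊕1 = 1
Syndrome s4…s1 = 110 → error at position 6.
Flip position 6: 1010111 → 1010101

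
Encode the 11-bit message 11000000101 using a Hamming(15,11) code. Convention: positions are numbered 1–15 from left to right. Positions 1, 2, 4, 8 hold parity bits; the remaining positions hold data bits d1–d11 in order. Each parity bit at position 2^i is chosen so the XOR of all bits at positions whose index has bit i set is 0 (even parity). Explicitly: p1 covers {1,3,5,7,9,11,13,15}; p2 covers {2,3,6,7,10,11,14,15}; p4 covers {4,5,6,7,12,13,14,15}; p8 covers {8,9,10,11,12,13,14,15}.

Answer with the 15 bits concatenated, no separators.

001110000000101

Place data at non-parity positions: p1 p2 1 p4 1 0 0 p8 0 0 0 0 1 0 1
p1 (pos 1,3,5,7,9,11,13,15): XOR of data positions = 1⊕1⊕0⊕0⊕0⊕1⊕1 = 0
p2 (pos 2,3,6,7,10,11,14,15): XOR of data positions = 1⊕0⊕0⊕0⊕0⊕0⊕1 = 0
p4 (pos 4,5,6,7,12,13,14,15): XOR of data positions = 1⊕0⊕0⊕0⊕1⊕0⊕1 = 1
p8 (pos 8,9,10,11,12,13,14,15): XOR of data positions = 0⊕0⊕0⊕0⊕1⊕0⊕1 = 0
Codeword: 001110000000101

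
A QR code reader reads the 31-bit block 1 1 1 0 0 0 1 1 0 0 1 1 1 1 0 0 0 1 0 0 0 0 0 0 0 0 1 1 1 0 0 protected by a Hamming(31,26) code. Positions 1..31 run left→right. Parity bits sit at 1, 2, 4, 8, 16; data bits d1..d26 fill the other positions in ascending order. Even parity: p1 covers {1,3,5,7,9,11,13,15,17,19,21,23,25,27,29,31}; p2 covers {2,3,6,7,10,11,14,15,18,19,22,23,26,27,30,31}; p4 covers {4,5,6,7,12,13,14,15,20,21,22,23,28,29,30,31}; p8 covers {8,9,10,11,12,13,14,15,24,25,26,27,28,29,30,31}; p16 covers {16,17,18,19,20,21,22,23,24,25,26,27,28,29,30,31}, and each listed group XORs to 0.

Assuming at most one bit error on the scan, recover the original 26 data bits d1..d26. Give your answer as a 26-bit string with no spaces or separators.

s1 (pos 1,3,5,7,9,11,13,15,17,19,21,23,25,27,29,31): 1⊕1⊕0⊕1⊕0⊕1⊕1⊕0⊕0⊕0⊕0⊕0⊕0⊕1⊕1⊕0 = 1
s2 (pos 2,3,6,7,10,11,14,15,18,19,22,23,26,27,30,31): 1⊕1⊕0⊕1⊕0⊕1⊕1⊕0⊕1⊕0⊕0⊕0⊕0⊕1⊕0⊕0 = 1
s4 (pos 4,5,6,7,12,13,14,15,20,21,22,23,28,29,30,31): 0⊕0⊕0⊕1⊕1⊕1⊕1⊕0⊕0⊕0⊕0⊕0⊕1⊕1⊕0⊕0 = 0
s8 (pos 8,9,10,11,12,13,14,15,24,25,26,27,28,29,30,31): 1⊕0⊕0⊕1⊕1⊕1⊕1⊕0⊕0⊕0⊕0⊕1⊕1⊕1⊕0⊕0 = 0
s16 (pos 16,17,18,19,20,21,22,23,24,25,26,27,28,29,30,31): 0⊕0⊕1⊕0⊕0⊕0⊕0⊕0⊕0⊕0⊕0⊕1⊕1⊕1⊕0⊕0 = 0
Syndrome s16…s1 = 00011 → error at position 3.
Flip position 3: 1110001100111100010000000011100 → 1100001100111100010000000011100
Read data bits from positions 3,5,6,7,9,10,11,12,13,14,15,17,18,19,20,21,22,23,24,25,26,27,28,29,30,31: 00010011110010000000011100

00010011110010000000011100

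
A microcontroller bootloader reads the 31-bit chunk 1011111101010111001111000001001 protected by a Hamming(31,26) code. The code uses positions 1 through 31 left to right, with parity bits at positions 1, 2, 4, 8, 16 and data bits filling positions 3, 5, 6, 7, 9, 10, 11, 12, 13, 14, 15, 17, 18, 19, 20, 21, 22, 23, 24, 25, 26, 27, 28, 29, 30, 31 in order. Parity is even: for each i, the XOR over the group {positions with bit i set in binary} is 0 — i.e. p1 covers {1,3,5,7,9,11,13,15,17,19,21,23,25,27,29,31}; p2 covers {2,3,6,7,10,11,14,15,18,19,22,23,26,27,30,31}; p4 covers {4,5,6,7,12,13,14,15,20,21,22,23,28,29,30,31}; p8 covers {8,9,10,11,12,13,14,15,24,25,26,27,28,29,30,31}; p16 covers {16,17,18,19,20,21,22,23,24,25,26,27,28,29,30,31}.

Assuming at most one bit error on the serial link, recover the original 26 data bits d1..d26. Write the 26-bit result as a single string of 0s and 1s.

s1 (pos 1,3,5,7,9,11,13,15,17,19,21,23,25,27,29,31): 1⊕1⊕1⊕1⊕0⊕0⊕0⊕1⊕0⊕1⊕1⊕0⊕0⊕0⊕0⊕1 = 0
s2 (pos 2,3,6,7,10,11,14,15,18,19,22,23,26,27,30,31): 0⊕1⊕1⊕1⊕1⊕0⊕1⊕1⊕0⊕1⊕1⊕0⊕0⊕0⊕0⊕1 = 1
s4 (pos 4,5,6,7,12,13,14,15,20,21,22,23,28,29,30,31): 1⊕1⊕1⊕1⊕1⊕0⊕1⊕1⊕1⊕1⊕1⊕0⊕1⊕0⊕0⊕1 = 0
s8 (pos 8,9,10,11,12,13,14,15,24,25,26,27,28,29,30,31): 1⊕0⊕1⊕0⊕1⊕0⊕1⊕1⊕0⊕0⊕0⊕0⊕1⊕0⊕0⊕1 = 1
s16 (pos 16,17,18,19,20,21,22,23,24,25,26,27,28,29,30,31): 1⊕0⊕0⊕1⊕1⊕1⊕1⊕0⊕0⊕0⊕0⊕0⊕1⊕0⊕0⊕1 = 1
Syndrome s16…s1 = 11010 → error at position 26.
Flip position 26: 1011111101010111001111000001001 → 1011111101010111001111000101001
Read data bits from positions 3,5,6,7,9,10,11,12,13,14,15,17,18,19,20,21,22,23,24,25,26,27,28,29,30,31: 11110101011001111000101001

11110101011001111000101001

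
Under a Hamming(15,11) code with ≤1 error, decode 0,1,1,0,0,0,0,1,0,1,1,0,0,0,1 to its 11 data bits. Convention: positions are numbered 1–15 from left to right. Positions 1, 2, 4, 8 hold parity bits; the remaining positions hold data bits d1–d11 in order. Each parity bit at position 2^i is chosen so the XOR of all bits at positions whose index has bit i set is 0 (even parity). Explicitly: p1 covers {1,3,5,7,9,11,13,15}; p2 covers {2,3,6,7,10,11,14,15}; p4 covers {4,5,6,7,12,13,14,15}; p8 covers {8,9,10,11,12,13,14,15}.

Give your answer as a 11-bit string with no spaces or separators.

10010110001

s1 (pos 1,3,5,7,9,11,13,15): 0⊕1⊕0⊕0⊕0⊕1⊕0⊕1 = 1
s2 (pos 2,3,6,7,10,11,14,15): 1⊕1⊕0⊕0⊕1⊕1⊕0⊕1 = 1
s4 (pos 4,5,6,7,12,13,14,15): 0⊕0⊕0⊕0⊕0⊕0⊕0⊕1 = 1
s8 (pos 8,9,10,11,12,13,14,15): 1⊕0⊕1⊕1⊕0⊕0⊕0⊕1 = 0
Syndrome s8…s1 = 0111 → error at position 7.
Flip position 7: 011000010110001 → 011000110110001
Read data bits from positions 3,5,6,7,9,10,11,12,13,14,15: 10010110001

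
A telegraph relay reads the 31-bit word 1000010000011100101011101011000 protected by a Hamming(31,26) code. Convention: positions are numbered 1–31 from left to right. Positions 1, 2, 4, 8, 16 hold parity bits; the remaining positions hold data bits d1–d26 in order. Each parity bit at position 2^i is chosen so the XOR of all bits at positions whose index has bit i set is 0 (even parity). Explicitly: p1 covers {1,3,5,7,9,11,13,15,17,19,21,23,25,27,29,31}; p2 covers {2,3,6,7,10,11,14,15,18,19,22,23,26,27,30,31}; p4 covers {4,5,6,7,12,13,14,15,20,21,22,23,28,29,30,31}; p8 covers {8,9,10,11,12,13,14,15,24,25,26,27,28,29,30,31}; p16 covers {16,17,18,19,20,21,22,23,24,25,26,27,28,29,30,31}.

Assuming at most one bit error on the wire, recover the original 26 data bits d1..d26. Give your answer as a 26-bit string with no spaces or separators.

00100001110101011101011000

s1 (pos 1,3,5,7,9,11,13,15,17,19,21,23,25,27,29,31): 1⊕0⊕0⊕0⊕0⊕0⊕1⊕0⊕1⊕1⊕1⊕1⊕1⊕1⊕0⊕0 = 0
s2 (pos 2,3,6,7,10,11,14,15,18,19,22,23,26,27,30,31): 0⊕0⊕1⊕0⊕0⊕0⊕1⊕0⊕0⊕1⊕1⊕1⊕0⊕1⊕0⊕0 = 0
s4 (pos 4,5,6,7,12,13,14,15,20,21,22,23,28,29,30,31): 0⊕0⊕1⊕0⊕1⊕1⊕1⊕0⊕0⊕1⊕1⊕1⊕1⊕0⊕0⊕0 = 0
s8 (pos 8,9,10,11,12,13,14,15,24,25,26,27,28,29,30,31): 0⊕0⊕0⊕0⊕1⊕1⊕1⊕0⊕0⊕1⊕0⊕1⊕1⊕0⊕0⊕0 = 0
s16 (pos 16,17,18,19,20,21,22,23,24,25,26,27,28,29,30,31): 0⊕1⊕0⊕1⊕0⊕1⊕1⊕1⊕0⊕1⊕0⊕1⊕1⊕0⊕0⊕0 = 0
Syndrome s16…s1 = 00000 → no error.
Read data bits from positions 3,5,6,7,9,10,11,12,13,14,15,17,18,19,20,21,22,23,24,25,26,27,28,29,30,31: 00100001110101011101011000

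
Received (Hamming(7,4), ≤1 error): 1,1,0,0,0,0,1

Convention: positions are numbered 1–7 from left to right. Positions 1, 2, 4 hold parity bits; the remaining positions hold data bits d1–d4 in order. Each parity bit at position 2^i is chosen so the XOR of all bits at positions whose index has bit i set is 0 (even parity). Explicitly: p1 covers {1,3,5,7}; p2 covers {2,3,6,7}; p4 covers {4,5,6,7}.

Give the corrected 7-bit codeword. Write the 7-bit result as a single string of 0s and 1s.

s1 (pos 1,3,5,7): 1⊕0⊕0⊕1 = 0
s2 (pos 2,3,6,7): 1⊕0⊕0⊕1 = 0
s4 (pos 4,5,6,7): 0⊕0⊕0⊕1 = 1
Syndrome s4…s1 = 100 → error at position 4.
Flip position 4: 1100001 → 1101001

1101001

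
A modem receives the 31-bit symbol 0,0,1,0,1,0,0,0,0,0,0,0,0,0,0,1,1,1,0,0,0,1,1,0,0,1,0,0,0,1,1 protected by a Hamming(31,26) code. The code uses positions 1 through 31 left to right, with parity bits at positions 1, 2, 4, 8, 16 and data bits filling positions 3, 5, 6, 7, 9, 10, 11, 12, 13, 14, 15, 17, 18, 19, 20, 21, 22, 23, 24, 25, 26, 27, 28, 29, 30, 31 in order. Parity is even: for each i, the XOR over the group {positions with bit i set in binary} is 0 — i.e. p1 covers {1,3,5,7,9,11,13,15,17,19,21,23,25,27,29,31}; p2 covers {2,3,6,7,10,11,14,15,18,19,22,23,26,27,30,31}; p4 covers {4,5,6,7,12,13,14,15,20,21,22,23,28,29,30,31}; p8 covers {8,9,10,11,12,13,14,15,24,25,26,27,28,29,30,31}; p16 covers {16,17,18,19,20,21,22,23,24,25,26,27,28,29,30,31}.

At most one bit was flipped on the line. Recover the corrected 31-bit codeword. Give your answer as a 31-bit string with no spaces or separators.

0010100000000011110001100100011

s1 (pos 1,3,5,7,9,11,13,15,17,19,21,23,25,27,29,31): 0⊕1⊕1⊕0⊕0⊕0⊕0⊕0⊕1⊕0⊕0⊕1⊕0⊕0⊕0⊕1 = 1
s2 (pos 2,3,6,7,10,11,14,15,18,19,22,23,26,27,30,31): 0⊕1⊕0⊕0⊕0⊕0⊕0⊕0⊕1⊕0⊕1⊕1⊕1⊕0⊕1⊕1 = 1
s4 (pos 4,5,6,7,12,13,14,15,20,21,22,23,28,29,30,31): 0⊕1⊕0⊕0⊕0⊕0⊕0⊕0⊕0⊕0⊕1⊕1⊕0⊕0⊕1⊕1 = 1
s8 (pos 8,9,10,11,12,13,14,15,24,25,26,27,28,29,30,31): 0⊕0⊕0⊕0⊕0⊕0⊕0⊕0⊕0⊕0⊕1⊕0⊕0⊕0⊕1⊕1 = 1
s16 (pos 16,17,18,19,20,21,22,23,24,25,26,27,28,29,30,31): 1⊕1⊕1⊕0⊕0⊕0⊕1⊕1⊕0⊕0⊕1⊕0⊕0⊕0⊕1⊕1 = 0
Syndrome s16…s1 = 01111 → error at position 15.
Flip position 15: 0010100000000001110001100100011 → 0010100000000011110001100100011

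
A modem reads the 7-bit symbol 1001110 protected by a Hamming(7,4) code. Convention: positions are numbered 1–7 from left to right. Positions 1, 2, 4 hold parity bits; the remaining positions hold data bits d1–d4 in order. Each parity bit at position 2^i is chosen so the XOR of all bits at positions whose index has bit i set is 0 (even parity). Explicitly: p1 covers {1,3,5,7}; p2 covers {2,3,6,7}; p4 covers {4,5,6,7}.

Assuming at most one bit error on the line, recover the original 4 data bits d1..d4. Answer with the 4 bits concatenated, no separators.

s1 (pos 1,3,5,7): 1⊕0⊕1⊕0 = 0
s2 (pos 2,3,6,7): 0⊕0⊕1⊕0 = 1
s4 (pos 4,5,6,7): 1⊕1⊕1⊕0 = 1
Syndrome s4…s1 = 110 → error at position 6.
Flip position 6: 1001110 → 1001100
Read data bits from positions 3,5,6,7: 0100

0100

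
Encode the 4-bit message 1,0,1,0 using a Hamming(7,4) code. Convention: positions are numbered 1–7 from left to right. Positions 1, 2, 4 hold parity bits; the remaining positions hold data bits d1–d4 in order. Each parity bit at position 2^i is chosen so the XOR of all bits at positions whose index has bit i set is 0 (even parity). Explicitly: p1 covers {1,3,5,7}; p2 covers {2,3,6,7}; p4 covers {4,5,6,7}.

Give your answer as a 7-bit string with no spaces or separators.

1011010

Place data at non-parity positions: p1 p2 1 p4 0 1 0
p1 (pos 1,3,5,7): XOR of data positions = 1⊕0⊕0 = 1
p2 (pos 2,3,6,7): XOR of data positions = 1⊕1⊕0 = 0
p4 (pos 4,5,6,7): XOR of data positions = 0⊕1⊕0 = 1
Codeword: 1011010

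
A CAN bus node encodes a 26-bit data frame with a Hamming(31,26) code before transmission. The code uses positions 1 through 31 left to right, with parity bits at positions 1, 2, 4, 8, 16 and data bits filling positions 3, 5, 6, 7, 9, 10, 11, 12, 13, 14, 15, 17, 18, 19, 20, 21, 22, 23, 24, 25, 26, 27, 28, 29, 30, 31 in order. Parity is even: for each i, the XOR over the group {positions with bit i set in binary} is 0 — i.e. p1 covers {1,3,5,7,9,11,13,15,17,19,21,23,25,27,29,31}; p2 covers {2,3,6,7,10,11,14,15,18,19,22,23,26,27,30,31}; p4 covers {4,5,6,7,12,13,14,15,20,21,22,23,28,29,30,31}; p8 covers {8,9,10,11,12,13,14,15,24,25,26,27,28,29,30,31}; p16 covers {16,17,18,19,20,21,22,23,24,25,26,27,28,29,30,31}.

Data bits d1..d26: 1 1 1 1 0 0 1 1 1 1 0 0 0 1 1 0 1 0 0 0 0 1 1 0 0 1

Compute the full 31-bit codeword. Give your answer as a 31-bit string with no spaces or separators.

0110111100111100001101000011001

Place data at non-parity positions: p1 p2 1 p4 1 1 1 p8 0 0 1 1 1 1 0 p16 0 0 1 1 0 1 0 0 0 0 1 1 0 0 1
p1 (pos 1,3,5,7,9,11,13,15,17,19,21,23,25,27,29,31): XOR of data positions = 1⊕1⊕1⊕0⊕1⊕1⊕0⊕0⊕1⊕0⊕0⊕0⊕1⊕0⊕1 = 0
p2 (pos 2,3,6,7,10,11,14,15,18,19,22,23,26,27,30,31): XOR of data positions = 1⊕1⊕1⊕0⊕1⊕1⊕0⊕0⊕1⊕1⊕0⊕0⊕1⊕0⊕1 = 1
p4 (pos 4,5,6,7,12,13,14,15,20,21,22,23,28,29,30,31): XOR of data positions = 1⊕1⊕1⊕1⊕1⊕1⊕0⊕1⊕0⊕1⊕0⊕1⊕0⊕0⊕1 = 0
p8 (pos 8,9,10,11,12,13,14,15,24,25,26,27,28,29,30,31): XOR of data positions = 0⊕0⊕1⊕1⊕1⊕1⊕0⊕0⊕0⊕0⊕1⊕1⊕0⊕0⊕1 = 1
p16 (pos 16,17,18,19,20,21,22,23,24,25,26,27,28,29,30,31): XOR of data positions = 0⊕0⊕1⊕1⊕0⊕1⊕0⊕0⊕0⊕0⊕1⊕1⊕0⊕0⊕1 = 0
Codeword: 0110111100111100001101000011001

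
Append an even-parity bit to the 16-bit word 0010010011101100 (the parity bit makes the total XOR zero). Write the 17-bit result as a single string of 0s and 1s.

00100100111011001

XOR of the 16 data bits: 0⊕0⊕1⊕0⊕0⊕1⊕0⊕0⊕1⊕1⊕1⊕0⊕1⊕1⊕0⊕0 = 1
Parity bit = 1 (so all 17 bits XOR to 0).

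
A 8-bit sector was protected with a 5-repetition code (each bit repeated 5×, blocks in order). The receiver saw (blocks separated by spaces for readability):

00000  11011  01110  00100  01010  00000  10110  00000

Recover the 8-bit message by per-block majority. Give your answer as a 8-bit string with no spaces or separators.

01100010

Block 1 (00000): 0 ones → 0
Block 2 (11011): 4 ones → 1
Block 3 (01110): 3 ones → 1
Block 4 (00100): 1 one → 0
Block 5 (01010): 2 ones → 0
Block 6 (00000): 0 ones → 0
Block 7 (10110): 3 ones → 1
Block 8 (00000): 0 ones → 0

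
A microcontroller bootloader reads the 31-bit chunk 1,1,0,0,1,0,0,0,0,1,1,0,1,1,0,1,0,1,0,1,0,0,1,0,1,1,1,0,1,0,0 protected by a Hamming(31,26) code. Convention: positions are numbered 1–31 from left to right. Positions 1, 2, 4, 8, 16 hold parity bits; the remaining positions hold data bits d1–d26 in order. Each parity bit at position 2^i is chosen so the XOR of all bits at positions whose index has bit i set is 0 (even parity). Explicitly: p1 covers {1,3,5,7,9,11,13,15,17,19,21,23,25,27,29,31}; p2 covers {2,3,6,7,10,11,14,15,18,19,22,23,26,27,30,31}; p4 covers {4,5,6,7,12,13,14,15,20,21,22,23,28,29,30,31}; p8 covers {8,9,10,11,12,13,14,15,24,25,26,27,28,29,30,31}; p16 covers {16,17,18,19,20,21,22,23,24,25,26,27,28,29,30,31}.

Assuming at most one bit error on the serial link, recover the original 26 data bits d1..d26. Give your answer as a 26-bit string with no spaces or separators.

s1 (pos 1,3,5,7,9,11,13,15,17,19,21,23,25,27,29,31): 1⊕0⊕1⊕0⊕0⊕1⊕1⊕0⊕0⊕0⊕0⊕1⊕1⊕1⊕1⊕0 = 0
s2 (pos 2,3,6,7,10,11,14,15,18,19,22,23,26,27,30,31): 1⊕0⊕0⊕0⊕1⊕1⊕1⊕0⊕1⊕0⊕0⊕1⊕1⊕1⊕0⊕0 = 0
s4 (pos 4,5,6,7,12,13,14,15,20,21,22,23,28,29,30,31): 0⊕1⊕0⊕0⊕0⊕1⊕1⊕0⊕1⊕0⊕0⊕1⊕0⊕1⊕0⊕0 = 0
s8 (pos 8,9,10,11,12,13,14,15,24,25,26,27,28,29,30,31): 0⊕0⊕1⊕1⊕0⊕1⊕1⊕0⊕0⊕1⊕1⊕1⊕0⊕1⊕0⊕0 = 0
s16 (pos 16,17,18,19,20,21,22,23,24,25,26,27,28,29,30,31): 1⊕0⊕1⊕0⊕1⊕0⊕0⊕1⊕0⊕1⊕1⊕1⊕0⊕1⊕0⊕0 = 0
Syndrome s16…s1 = 00000 → no error.
Read data bits from positions 3,5,6,7,9,10,11,12,13,14,15,17,18,19,20,21,22,23,24,25,26,27,28,29,30,31: 01000110110010100101110100

01000110110010100101110100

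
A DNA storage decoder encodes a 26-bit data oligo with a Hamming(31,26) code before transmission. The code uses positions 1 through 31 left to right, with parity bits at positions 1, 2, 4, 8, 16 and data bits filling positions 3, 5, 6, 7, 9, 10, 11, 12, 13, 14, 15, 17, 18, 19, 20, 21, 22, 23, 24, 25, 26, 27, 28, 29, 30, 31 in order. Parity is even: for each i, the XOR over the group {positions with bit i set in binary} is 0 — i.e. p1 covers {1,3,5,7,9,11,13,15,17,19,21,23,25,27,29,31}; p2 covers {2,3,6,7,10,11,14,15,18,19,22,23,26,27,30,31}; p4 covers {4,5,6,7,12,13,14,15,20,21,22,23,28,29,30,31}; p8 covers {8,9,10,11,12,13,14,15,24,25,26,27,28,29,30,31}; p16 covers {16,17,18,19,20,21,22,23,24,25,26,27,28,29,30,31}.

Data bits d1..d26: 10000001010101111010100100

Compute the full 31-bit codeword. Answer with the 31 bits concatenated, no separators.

1110000100010100101111010100100

Place data at non-parity positions: p1 p2 1 p4 0 0 0 p8 0 0 0 1 0 1 0 p16 1 0 1 1 1 1 0 1 0 1 0 0 1 0 0
p1 (pos 1,3,5,7,9,11,13,15,17,19,21,23,25,27,29,31): XOR of data positions = 1⊕0⊕0⊕0⊕0⊕0⊕0⊕1⊕1⊕1⊕0⊕0⊕0⊕1⊕0 = 1
p2 (pos 2,3,6,7,10,11,14,15,18,19,22,23,26,27,30,31): XOR of data positions = 1⊕0⊕0⊕0⊕0⊕1⊕0⊕0⊕1⊕1⊕0⊕1⊕0⊕0⊕0 = 1
p4 (pos 4,5,6,7,12,13,14,15,20,21,22,23,28,29,30,31): XOR of data positions = 0⊕0⊕0⊕1⊕0⊕1⊕0⊕1⊕1⊕1⊕0⊕0⊕1⊕0⊕0 = 0
p8 (pos 8,9,10,11,12,13,14,15,24,25,26,27,28,29,30,31): XOR of data positions = 0⊕0⊕0⊕1⊕0⊕1⊕0⊕1⊕0⊕1⊕0⊕0⊕1⊕0⊕0 = 1
p16 (pos 16,17,18,19,20,21,22,23,24,25,26,27,28,29,30,31): XOR of data positions = 1⊕0⊕1⊕1⊕1⊕1⊕0⊕1⊕0⊕1⊕0⊕0⊕1⊕0⊕0 = 0
Codeword: 1110000100010100101111010100100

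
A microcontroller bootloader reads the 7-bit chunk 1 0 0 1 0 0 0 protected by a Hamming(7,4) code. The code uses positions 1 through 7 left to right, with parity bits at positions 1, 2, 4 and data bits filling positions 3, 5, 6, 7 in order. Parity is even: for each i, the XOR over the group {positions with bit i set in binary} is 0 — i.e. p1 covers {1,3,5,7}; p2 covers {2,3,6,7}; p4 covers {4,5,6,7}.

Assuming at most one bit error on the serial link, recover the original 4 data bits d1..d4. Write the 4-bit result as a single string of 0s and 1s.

0100

s1 (pos 1,3,5,7): 1⊕0⊕0⊕0 = 1
s2 (pos 2,3,6,7): 0⊕0⊕0⊕0 = 0
s4 (pos 4,5,6,7): 1⊕0⊕0⊕0 = 1
Syndrome s4…s1 = 101 → error at position 5.
Flip position 5: 1001000 → 1001100
Read data bits from positions 3,5,6,7: 0100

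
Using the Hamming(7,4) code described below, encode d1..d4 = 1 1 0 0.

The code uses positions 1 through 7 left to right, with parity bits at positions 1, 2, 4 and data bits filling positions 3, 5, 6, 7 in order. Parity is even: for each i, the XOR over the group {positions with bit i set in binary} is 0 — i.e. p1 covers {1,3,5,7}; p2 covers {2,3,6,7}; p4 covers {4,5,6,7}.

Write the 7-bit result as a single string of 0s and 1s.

0111100

Place data at non-parity positions: p1 p2 1 p4 1 0 0
p1 (pos 1,3,5,7): XOR of data positions = 1⊕1⊕0 = 0
p2 (pos 2,3,6,7): XOR of data positions = 1⊕0⊕0 = 1
p4 (pos 4,5,6,7): XOR of data positions = 1⊕0⊕0 = 1
Codeword: 0111100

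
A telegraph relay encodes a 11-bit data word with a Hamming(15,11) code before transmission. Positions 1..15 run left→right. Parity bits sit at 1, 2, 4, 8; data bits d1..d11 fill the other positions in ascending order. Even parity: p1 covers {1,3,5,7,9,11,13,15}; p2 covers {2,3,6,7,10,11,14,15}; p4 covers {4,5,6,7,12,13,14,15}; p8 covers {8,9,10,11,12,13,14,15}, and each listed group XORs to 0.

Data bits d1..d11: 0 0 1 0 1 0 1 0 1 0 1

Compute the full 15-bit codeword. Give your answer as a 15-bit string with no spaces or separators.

Place data at non-parity positions: p1 p2 0 p4 0 1 0 p8 1 0 1 0 1 0 1
p1 (pos 1,3,5,7,9,11,13,15): XOR of data positions = 0⊕0⊕0⊕1⊕1⊕1⊕1 = 0
p2 (pos 2,3,6,7,10,11,14,15): XOR of data positions = 0⊕1⊕0⊕0⊕1⊕0⊕1 = 1
p4 (pos 4,5,6,7,12,13,14,15): XOR of data positions = 0⊕1⊕0⊕0⊕1⊕0⊕1 = 1
p8 (pos 8,9,10,11,12,13,14,15): XOR of data positions = 1⊕0⊕1⊕0⊕1⊕0⊕1 = 0
Codeword: 010101001010101

010101001010101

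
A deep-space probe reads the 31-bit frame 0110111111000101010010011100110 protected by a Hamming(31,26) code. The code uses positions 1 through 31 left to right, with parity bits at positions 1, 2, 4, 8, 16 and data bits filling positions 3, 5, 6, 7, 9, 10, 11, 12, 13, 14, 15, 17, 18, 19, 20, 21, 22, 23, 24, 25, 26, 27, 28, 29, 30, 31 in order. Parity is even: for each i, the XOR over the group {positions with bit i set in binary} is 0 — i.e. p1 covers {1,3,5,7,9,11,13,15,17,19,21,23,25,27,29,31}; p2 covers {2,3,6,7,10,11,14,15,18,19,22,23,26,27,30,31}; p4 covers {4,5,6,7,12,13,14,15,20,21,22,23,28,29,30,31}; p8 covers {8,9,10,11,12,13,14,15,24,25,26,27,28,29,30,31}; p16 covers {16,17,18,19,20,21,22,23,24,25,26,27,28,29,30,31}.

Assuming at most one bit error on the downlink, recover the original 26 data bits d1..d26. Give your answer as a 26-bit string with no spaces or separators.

s1 (pos 1,3,5,7,9,11,13,15,17,19,21,23,25,27,29,31): 0⊕1⊕1⊕1⊕1⊕0⊕0⊕0⊕0⊕0⊕1⊕0⊕1⊕0⊕1⊕0 = 1
s2 (pos 2,3,6,7,10,11,14,15,18,19,22,23,26,27,30,31): 1⊕1⊕1⊕1⊕1⊕0⊕1⊕0⊕1⊕0⊕0⊕0⊕1⊕0⊕1⊕0 = 1
s4 (pos 4,5,6,7,12,13,14,15,20,21,22,23,28,29,30,31): 0⊕1⊕1⊕1⊕0⊕0⊕1⊕0⊕0⊕1⊕0⊕0⊕0⊕1⊕1⊕0 = 1
s8 (pos 8,9,10,11,12,13,14,15,24,25,26,27,28,29,30,31): 1⊕1⊕1⊕0⊕0⊕0⊕1⊕0⊕1⊕1⊕1⊕0⊕0⊕1⊕1⊕0 = 1
s16 (pos 16,17,18,19,20,21,22,23,24,25,26,27,28,29,30,31): 1⊕0⊕1⊕0⊕0⊕1⊕0⊕0⊕1⊕1⊕1⊕0⊕0⊕1⊕1⊕0 = 0
Syndrome s16…s1 = 01111 → error at position 15.
Flip position 15: 0110111111000101010010011100110 → 0110111111000111010010011100110
Read data bits from positions 3,5,6,7,9,10,11,12,13,14,15,17,18,19,20,21,22,23,24,25,26,27,28,29,30,31: 11111100011010010011100110

11111100011010010011100110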